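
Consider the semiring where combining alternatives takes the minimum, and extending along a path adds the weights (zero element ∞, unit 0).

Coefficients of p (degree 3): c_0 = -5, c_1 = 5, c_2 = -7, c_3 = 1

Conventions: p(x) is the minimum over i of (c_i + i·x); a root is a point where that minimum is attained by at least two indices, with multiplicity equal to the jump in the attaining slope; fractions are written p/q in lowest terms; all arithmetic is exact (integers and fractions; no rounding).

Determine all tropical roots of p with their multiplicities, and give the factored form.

hull edge (i=0, c=-5) to (i=2, c=-7): slope -1, span 2
hull edge (i=2, c=-7) to (i=3, c=1): slope 8, span 1
Factored form: p(x) = 1 ⊗ (x ⊕ (-8)) ⊗ (x ⊕ 1) ⊗ (x ⊕ 1)
Answer: roots = -8 (mult 1), 1 (mult 2)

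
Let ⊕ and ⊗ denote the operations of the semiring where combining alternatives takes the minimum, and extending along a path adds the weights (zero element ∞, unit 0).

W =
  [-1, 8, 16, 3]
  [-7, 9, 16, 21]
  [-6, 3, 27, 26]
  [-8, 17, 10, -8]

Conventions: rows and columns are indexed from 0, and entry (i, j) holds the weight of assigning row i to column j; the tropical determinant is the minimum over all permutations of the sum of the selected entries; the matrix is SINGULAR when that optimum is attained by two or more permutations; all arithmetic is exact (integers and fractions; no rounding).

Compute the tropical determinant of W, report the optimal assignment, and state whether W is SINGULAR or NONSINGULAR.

σ = (0, 1, 2, 3): (-1) + 9 + 27 + (-8) = 27
σ = (0, 1, 3, 2): (-1) + 9 + 26 + 10 = 44
σ = (0, 2, 1, 3): (-1) + 16 + 3 + (-8) = 10
σ = (0, 2, 3, 1): (-1) + 16 + 26 + 17 = 58
σ = (0, 3, 1, 2): (-1) + 21 + 3 + 10 = 33
σ = (0, 3, 2, 1): (-1) + 21 + 27 + 17 = 64
σ = (1, 0, 2, 3): 8 + (-7) + 27 + (-8) = 20
σ = (1, 0, 3, 2): 8 + (-7) + 26 + 10 = 37
σ = (1, 2, 0, 3): 8 + 16 + (-6) + (-8) = 10
σ = (1, 2, 3, 0): 8 + 16 + 26 + (-8) = 42
σ = (1, 3, 0, 2): 8 + 21 + (-6) + 10 = 33
σ = (1, 3, 2, 0): 8 + 21 + 27 + (-8) = 48
σ = (2, 0, 1, 3): 16 + (-7) + 3 + (-8) = 4
σ = (2, 0, 3, 1): 16 + (-7) + 26 + 17 = 52
σ = (2, 1, 0, 3): 16 + 9 + (-6) + (-8) = 11
σ = (2, 1, 3, 0): 16 + 9 + 26 + (-8) = 43
σ = (2, 3, 0, 1): 16 + 21 + (-6) + 17 = 48
σ = (2, 3, 1, 0): 16 + 21 + 3 + (-8) = 32
σ = (3, 0, 1, 2): 3 + (-7) + 3 + 10 = 9
σ = (3, 0, 2, 1): 3 + (-7) + 27 + 17 = 40
σ = (3, 1, 0, 2): 3 + 9 + (-6) + 10 = 16
σ = (3, 1, 2, 0): 3 + 9 + 27 + (-8) = 31
σ = (3, 2, 0, 1): 3 + 16 + (-6) + 17 = 30
σ = (3, 2, 1, 0): 3 + 16 + 3 + (-8) = 14
Optimal value attained by: σ = (2, 0, 1, 3).
Answer: det⊕(W) = 4; verdict: NONSINGULAR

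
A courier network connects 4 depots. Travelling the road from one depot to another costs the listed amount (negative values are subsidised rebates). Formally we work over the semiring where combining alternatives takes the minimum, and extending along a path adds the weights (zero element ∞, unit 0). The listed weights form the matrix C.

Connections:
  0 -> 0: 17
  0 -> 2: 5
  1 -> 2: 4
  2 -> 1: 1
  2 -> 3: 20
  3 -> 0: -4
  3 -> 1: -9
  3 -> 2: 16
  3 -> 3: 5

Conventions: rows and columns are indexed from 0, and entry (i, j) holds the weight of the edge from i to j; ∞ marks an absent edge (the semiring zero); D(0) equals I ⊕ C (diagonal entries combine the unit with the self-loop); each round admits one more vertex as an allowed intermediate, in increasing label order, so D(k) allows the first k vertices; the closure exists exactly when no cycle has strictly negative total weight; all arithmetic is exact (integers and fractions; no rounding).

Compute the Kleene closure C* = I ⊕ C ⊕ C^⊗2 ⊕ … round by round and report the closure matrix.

D(0):
  [0, ∞, 5, ∞]
  [∞, 0, 4, ∞]
  [∞, 1, 0, 20]
  [-4, -9, 16, 0]
D(1):
  [0, ∞, 5, ∞]
  [∞, 0, 4, ∞]
  [∞, 1, 0, 20]
  [-4, -9, 1, 0]
D(2):
  [0, ∞, 5, ∞]
  [∞, 0, 4, ∞]
  [∞, 1, 0, 20]
  [-4, -9, -5, 0]
D(3):
  [0, 6, 5, 25]
  [∞, 0, 4, 24]
  [∞, 1, 0, 20]
  [-4, -9, -5, 0]
D(4):
  [0, 6, 5, 25]
  [20, 0, 4, 24]
  [16, 1, 0, 20]
  [-4, -9, -5, 0]
Answer: C* = [[0, 6, 5, 25], [20, 0, 4, 24], [16, 1, 0, 20], [-4, -9, -5, 0]]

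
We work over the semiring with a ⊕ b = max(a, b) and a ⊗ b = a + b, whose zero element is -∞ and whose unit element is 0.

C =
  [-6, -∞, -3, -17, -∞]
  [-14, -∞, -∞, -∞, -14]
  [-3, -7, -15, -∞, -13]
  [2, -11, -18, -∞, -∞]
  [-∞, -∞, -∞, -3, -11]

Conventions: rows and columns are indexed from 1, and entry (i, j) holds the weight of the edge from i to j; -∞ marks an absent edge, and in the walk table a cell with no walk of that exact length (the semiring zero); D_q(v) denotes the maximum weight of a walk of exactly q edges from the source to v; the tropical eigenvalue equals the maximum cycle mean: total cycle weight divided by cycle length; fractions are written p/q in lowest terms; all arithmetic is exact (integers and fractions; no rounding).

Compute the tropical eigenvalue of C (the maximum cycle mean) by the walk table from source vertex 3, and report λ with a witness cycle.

q=0: [-∞, -∞, 0, -∞, -∞]
q=1: [-3, -7, -15, -∞, -13]
q=2: [-9, -22, -6, -16, -21]
q=3: [-9, -13, -12, -24, -19]
q=4: [-15, -19, -12, -22, -25]
q=5: [-15, -19, -18, -28, -25]
Optimal cycle mean attained by: cycle 1->3->1, total (-3) + (-3), length 2.
Answer: λ = -3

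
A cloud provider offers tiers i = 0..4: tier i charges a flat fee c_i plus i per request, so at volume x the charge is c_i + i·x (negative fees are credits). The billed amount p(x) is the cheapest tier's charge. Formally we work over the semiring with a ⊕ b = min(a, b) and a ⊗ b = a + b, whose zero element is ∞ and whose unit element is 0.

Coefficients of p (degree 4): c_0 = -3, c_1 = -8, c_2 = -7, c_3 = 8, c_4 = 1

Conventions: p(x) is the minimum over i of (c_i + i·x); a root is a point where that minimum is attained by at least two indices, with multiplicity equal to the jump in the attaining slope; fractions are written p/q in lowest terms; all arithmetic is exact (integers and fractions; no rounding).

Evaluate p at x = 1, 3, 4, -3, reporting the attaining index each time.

p(1) = min(-3+0·1=-3, -8+1·1=-7, -7+2·1=-5, 8+3·1=11, 1+4·1=5) = -7 (attained by i=1)
p(3) = min(-3+0·3=-3, -8+1·3=-5, -7+2·3=-1, 8+3·3=17, 1+4·3=13) = -5 (attained by i=1)
p(4) = min(-3+0·4=-3, -8+1·4=-4, -7+2·4=1, 8+3·4=20, 1+4·4=17) = -4 (attained by i=1)
p(-3) = min(-3+0·(-3)=-3, -8+1·(-3)=-11, -7+2·(-3)=-13, 8+3·(-3)=-1, 1+4·(-3)=-11) = -13 (attained by i=2)
Answer: p(1) = -7; p(3) = -5; p(4) = -4; p(-3) = -13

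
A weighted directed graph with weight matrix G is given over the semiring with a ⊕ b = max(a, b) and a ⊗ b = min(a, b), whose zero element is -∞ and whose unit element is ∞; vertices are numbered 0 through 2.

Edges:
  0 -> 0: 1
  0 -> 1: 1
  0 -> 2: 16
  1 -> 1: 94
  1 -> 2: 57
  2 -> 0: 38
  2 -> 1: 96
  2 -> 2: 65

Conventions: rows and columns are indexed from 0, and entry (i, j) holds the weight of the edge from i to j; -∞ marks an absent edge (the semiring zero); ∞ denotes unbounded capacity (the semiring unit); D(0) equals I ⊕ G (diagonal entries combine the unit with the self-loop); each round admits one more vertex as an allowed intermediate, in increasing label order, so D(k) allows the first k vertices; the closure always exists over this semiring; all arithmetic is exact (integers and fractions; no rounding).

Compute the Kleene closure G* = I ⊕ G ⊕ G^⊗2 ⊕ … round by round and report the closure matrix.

D(0):
  [∞, 1, 16]
  [-∞, ∞, 57]
  [38, 96, ∞]
D(1):
  [∞, 1, 16]
  [-∞, ∞, 57]
  [38, 96, ∞]
D(2):
  [∞, 1, 16]
  [-∞, ∞, 57]
  [38, 96, ∞]
D(3):
  [∞, 16, 16]
  [38, ∞, 57]
  [38, 96, ∞]
Answer: G* = [[∞, 16, 16], [38, ∞, 57], [38, 96, ∞]]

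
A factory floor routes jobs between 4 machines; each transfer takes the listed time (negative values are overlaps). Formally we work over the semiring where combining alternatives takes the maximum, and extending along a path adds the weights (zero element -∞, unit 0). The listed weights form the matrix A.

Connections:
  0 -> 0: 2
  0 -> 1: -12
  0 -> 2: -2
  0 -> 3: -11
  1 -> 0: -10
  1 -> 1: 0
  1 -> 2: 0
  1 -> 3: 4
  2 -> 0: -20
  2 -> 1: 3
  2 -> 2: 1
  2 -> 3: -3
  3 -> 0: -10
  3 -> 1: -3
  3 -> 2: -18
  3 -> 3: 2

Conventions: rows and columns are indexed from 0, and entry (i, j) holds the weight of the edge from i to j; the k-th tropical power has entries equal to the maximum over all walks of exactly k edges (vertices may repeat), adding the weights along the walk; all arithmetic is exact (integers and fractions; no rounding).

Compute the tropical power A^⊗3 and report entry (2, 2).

A^⊗2:
  [4, 1, 0, -5]
  [-6, 3, 1, 6]
  [-7, 4, 3, 7]
  [-8, -1, -3, 4]
A^⊗3:
  [6, 3, 2, 5]
  [-4, 4, 3, 8]
  [-3, 6, 4, 9]
  [-6, 1, -1, 6]
Key observation: the optimum is the walk 2->1->2->2, with weight 3 + 0 + 1 = 4.
Optimal value attained by: walk 2->1->2->2.
Answer: (A^⊗3)[2][2] = 4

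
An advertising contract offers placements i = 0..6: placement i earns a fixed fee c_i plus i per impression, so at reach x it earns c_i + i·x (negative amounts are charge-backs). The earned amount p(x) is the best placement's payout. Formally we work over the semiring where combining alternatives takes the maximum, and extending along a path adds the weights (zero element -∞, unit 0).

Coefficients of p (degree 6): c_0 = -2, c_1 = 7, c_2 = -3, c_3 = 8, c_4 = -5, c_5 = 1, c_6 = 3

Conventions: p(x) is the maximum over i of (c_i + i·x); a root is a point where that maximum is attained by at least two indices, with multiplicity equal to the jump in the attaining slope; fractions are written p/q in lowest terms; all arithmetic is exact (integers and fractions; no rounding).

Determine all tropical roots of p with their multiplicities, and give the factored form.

hull edge (i=0, c=-2) to (i=1, c=7): slope 9, span 1
hull edge (i=1, c=7) to (i=3, c=8): slope 1/2, span 2
hull edge (i=3, c=8) to (i=6, c=3): slope -5/3, span 3
Factored form: p(x) = 3 ⊗ (x ⊕ (-9)) ⊗ (x ⊕ (-1/2)) ⊗ (x ⊕ (-1/2)) ⊗ (x ⊕ 5/3) ⊗ (x ⊕ 5/3) ⊗ (x ⊕ 5/3)
Answer: roots = -9 (mult 1), -1/2 (mult 2), 5/3 (mult 3)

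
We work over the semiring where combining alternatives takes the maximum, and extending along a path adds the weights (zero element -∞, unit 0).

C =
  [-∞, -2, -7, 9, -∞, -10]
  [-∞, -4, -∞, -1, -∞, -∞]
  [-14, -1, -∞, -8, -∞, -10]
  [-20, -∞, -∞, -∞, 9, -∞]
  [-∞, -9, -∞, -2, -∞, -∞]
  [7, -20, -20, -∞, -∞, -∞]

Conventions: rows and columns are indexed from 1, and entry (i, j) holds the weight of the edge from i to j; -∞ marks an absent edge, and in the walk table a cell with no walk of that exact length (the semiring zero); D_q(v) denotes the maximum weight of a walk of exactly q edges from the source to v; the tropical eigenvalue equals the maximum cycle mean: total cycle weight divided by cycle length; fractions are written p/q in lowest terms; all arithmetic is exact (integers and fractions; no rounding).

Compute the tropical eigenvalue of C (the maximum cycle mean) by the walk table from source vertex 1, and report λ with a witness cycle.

q=0: [0, -∞, -∞, -∞, -∞, -∞]
q=1: [-∞, -2, -7, 9, -∞, -10]
q=2: [-3, -6, -30, -3, 18, -17]
q=3: [-10, 9, -10, 16, 6, -13]
q=4: [-4, 5, -17, 8, 25, -20]
q=5: [-12, 16, -11, 23, 17, -14]
q=6: [3, 12, -19, 15, 32, -21]
Optimal cycle mean attained by: cycle 4->5->4, total 9 + (-2), length 2.
Answer: λ = 7/2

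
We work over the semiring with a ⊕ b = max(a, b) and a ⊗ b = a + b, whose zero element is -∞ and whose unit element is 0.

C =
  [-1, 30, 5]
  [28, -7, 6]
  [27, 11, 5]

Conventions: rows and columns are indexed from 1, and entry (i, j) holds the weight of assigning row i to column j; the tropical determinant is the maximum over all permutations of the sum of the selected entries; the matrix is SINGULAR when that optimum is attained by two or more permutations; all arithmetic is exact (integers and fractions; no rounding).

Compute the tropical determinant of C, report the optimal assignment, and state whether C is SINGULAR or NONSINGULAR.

σ = (1, 2, 3): (-1) + (-7) + 5 = -3
σ = (1, 3, 2): (-1) + 6 + 11 = 16
σ = (2, 1, 3): 30 + 28 + 5 = 63
σ = (2, 3, 1): 30 + 6 + 27 = 63
σ = (3, 1, 2): 5 + 28 + 11 = 44
σ = (3, 2, 1): 5 + (-7) + 27 = 25
Optimal value attained by: σ = (2, 1, 3).
Answer: det⊕(C) = 63; verdict: SINGULAR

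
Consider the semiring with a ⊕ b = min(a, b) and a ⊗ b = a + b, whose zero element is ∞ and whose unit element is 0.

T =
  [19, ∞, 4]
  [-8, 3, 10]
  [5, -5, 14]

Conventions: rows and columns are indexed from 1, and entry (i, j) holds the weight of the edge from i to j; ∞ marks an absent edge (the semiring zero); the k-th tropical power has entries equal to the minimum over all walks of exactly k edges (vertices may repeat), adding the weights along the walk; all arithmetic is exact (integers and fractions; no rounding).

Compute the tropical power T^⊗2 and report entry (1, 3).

T^⊗2:
  [9, -1, 18]
  [-5, 5, -4]
  [-13, -2, 5]
Key observation: the optimum is the walk 1->3->3, with weight 4 + 14 = 18.
Optimal value attained by: walk 1->3->3.
Answer: (T^⊗2)[1][3] = 18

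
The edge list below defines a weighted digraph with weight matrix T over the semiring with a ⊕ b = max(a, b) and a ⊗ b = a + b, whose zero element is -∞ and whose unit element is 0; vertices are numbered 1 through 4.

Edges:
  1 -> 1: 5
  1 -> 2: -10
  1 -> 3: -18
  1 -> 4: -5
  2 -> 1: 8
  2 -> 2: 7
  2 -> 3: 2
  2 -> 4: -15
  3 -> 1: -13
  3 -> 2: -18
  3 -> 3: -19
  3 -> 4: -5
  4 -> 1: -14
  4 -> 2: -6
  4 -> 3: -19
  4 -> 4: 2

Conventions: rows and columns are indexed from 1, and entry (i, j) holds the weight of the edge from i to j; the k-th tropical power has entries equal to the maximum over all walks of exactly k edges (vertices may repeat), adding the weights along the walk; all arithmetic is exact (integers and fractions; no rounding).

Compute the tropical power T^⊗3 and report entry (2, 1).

T^⊗2:
  [10, -3, -8, 0]
  [15, 14, 9, 3]
  [-8, -11, -16, -3]
  [2, 1, -4, 4]
T^⊗3:
  [15, 4, -1, 5]
  [22, 21, 16, 10]
  [-3, -4, -9, -1]
  [9, 8, 3, 6]
Key observation: the optimum is the walk 2->2->2->1, with weight 7 + 7 + 8 = 22.
Optimal value attained by: walk 2->2->2->1.
Answer: (T^⊗3)[2][1] = 22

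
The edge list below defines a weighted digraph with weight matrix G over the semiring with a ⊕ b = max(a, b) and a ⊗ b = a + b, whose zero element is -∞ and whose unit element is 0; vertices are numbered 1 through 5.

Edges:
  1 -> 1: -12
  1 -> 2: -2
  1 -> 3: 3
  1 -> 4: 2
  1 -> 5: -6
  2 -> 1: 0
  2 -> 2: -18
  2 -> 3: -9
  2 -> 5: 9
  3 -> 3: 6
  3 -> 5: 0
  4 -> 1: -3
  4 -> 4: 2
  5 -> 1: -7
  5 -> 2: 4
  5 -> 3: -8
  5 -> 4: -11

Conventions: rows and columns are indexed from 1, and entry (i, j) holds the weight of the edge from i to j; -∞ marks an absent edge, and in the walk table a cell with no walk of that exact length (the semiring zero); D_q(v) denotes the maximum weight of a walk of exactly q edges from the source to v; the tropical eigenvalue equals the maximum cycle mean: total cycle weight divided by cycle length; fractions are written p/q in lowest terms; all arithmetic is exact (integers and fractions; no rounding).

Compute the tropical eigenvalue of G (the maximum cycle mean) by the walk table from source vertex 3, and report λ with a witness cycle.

q=0: [-∞, -∞, 0, -∞, -∞]
q=1: [-∞, -∞, 6, -∞, 0]
q=2: [-7, 4, 12, -11, 6]
q=3: [4, 10, 18, -5, 13]
q=4: [10, 17, 24, 6, 19]
q=5: [17, 23, 30, 12, 26]
Optimal cycle mean attained by: cycle 2->5->2, total 9 + 4, length 2.
Answer: λ = 13/2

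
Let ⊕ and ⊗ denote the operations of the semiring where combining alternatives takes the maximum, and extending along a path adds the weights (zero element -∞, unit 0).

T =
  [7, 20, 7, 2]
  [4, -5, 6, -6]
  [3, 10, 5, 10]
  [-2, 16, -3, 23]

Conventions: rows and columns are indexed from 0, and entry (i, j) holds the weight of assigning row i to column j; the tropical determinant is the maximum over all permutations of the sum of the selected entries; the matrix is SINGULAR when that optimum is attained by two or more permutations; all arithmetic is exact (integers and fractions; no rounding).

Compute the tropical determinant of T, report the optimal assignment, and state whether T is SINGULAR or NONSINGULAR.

σ = (0, 1, 2, 3): 7 + (-5) + 5 + 23 = 30
σ = (0, 1, 3, 2): 7 + (-5) + 10 + (-3) = 9
σ = (0, 2, 1, 3): 7 + 6 + 10 + 23 = 46
σ = (0, 2, 3, 1): 7 + 6 + 10 + 16 = 39
σ = (0, 3, 1, 2): 7 + (-6) + 10 + (-3) = 8
σ = (0, 3, 2, 1): 7 + (-6) + 5 + 16 = 22
σ = (1, 0, 2, 3): 20 + 4 + 5 + 23 = 52
σ = (1, 0, 3, 2): 20 + 4 + 10 + (-3) = 31
σ = (1, 2, 0, 3): 20 + 6 + 3 + 23 = 52
σ = (1, 2, 3, 0): 20 + 6 + 10 + (-2) = 34
σ = (1, 3, 0, 2): 20 + (-6) + 3 + (-3) = 14
σ = (1, 3, 2, 0): 20 + (-6) + 5 + (-2) = 17
σ = (2, 0, 1, 3): 7 + 4 + 10 + 23 = 44
σ = (2, 0, 3, 1): 7 + 4 + 10 + 16 = 37
σ = (2, 1, 0, 3): 7 + (-5) + 3 + 23 = 28
σ = (2, 1, 3, 0): 7 + (-5) + 10 + (-2) = 10
σ = (2, 3, 0, 1): 7 + (-6) + 3 + 16 = 20
σ = (2, 3, 1, 0): 7 + (-6) + 10 + (-2) = 9
σ = (3, 0, 1, 2): 2 + 4 + 10 + (-3) = 13
σ = (3, 0, 2, 1): 2 + 4 + 5 + 16 = 27
σ = (3, 1, 0, 2): 2 + (-5) + 3 + (-3) = -3
σ = (3, 1, 2, 0): 2 + (-5) + 5 + (-2) = 0
σ = (3, 2, 0, 1): 2 + 6 + 3 + 16 = 27
σ = (3, 2, 1, 0): 2 + 6 + 10 + (-2) = 16
Optimal value attained by: σ = (1, 0, 2, 3).
Answer: det⊕(T) = 52; verdict: SINGULAR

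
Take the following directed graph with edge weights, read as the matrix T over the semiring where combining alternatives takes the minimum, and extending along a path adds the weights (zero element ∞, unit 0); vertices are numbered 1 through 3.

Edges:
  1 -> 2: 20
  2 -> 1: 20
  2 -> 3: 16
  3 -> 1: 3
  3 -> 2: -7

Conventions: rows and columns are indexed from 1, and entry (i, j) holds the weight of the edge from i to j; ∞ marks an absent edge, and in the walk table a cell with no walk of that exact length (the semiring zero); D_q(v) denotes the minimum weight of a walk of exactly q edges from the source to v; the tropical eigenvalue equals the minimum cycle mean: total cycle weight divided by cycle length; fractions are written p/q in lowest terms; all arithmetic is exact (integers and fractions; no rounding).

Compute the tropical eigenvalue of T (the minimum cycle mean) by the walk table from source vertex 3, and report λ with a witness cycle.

q=0: [∞, ∞, 0]
q=1: [3, -7, ∞]
q=2: [13, 23, 9]
q=3: [12, 2, 39]
Optimal cycle mean attained by: cycle 2->3->2, total 16 + (-7), length 2.
Answer: λ = 9/2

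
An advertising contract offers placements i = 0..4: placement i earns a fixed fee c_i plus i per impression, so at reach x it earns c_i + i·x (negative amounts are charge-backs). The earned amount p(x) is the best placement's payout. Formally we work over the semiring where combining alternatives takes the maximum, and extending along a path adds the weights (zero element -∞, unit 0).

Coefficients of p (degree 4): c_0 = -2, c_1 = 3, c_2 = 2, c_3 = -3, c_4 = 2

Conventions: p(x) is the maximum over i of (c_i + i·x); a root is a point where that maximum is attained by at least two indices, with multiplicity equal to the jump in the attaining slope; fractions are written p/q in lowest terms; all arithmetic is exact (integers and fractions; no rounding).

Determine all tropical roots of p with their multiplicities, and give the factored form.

hull edge (i=0, c=-2) to (i=1, c=3): slope 5, span 1
hull edge (i=1, c=3) to (i=4, c=2): slope -1/3, span 3
Factored form: p(x) = 2 ⊗ (x ⊕ (-5)) ⊗ (x ⊕ 1/3) ⊗ (x ⊕ 1/3) ⊗ (x ⊕ 1/3)
Answer: roots = -5 (mult 1), 1/3 (mult 3)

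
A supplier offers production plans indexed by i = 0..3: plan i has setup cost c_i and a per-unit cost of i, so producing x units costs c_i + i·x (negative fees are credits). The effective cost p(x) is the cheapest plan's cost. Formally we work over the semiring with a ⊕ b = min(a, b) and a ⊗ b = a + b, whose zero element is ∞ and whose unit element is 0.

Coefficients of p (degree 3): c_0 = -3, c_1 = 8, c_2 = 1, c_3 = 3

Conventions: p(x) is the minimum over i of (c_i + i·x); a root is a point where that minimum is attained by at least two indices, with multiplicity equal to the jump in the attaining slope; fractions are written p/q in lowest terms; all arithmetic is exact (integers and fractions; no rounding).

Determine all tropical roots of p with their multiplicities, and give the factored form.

hull edge (i=0, c=-3) to (i=3, c=3): slope 2, span 3
Factored form: p(x) = 3 ⊗ (x ⊕ (-2)) ⊗ (x ⊕ (-2)) ⊗ (x ⊕ (-2))
Answer: roots = -2 (mult 3)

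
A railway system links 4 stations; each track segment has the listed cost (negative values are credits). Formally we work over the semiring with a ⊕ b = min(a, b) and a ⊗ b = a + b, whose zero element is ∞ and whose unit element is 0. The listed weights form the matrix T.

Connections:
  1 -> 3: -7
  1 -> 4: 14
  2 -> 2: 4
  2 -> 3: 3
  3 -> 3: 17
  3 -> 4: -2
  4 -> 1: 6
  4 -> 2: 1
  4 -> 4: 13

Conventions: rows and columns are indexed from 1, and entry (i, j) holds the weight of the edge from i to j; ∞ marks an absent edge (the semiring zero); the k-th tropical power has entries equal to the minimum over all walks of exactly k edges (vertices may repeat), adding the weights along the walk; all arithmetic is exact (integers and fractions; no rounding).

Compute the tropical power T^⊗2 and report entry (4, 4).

T^⊗2:
  [20, 15, 10, -9]
  [∞, 8, 7, 1]
  [4, -1, 34, 11]
  [19, 5, -1, 20]
Key observation: the optimum is the walk 4->1->4, with weight 6 + 14 = 20.
Optimal value attained by: walk 4->1->4.
Answer: (T^⊗2)[4][4] = 20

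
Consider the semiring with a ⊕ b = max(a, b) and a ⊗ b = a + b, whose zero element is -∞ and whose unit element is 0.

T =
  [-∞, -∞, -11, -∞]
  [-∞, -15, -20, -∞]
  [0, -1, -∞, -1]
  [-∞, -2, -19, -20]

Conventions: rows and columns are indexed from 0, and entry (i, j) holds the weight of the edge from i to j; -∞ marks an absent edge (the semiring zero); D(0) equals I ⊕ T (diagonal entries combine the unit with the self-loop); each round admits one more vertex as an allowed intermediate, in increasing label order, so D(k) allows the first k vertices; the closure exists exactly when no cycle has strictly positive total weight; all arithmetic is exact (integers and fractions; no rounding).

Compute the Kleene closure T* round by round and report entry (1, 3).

D(0):
  [0, -∞, -11, -∞]
  [-∞, 0, -20, -∞]
  [0, -1, 0, -1]
  [-∞, -2, -19, 0]
D(1):
  [0, -∞, -11, -∞]
  [-∞, 0, -20, -∞]
  [0, -1, 0, -1]
  [-∞, -2, -19, 0]
D(2):
  [0, -∞, -11, -∞]
  [-∞, 0, -20, -∞]
  [0, -1, 0, -1]
  [-∞, -2, -19, 0]
D(3):
  [0, -12, -11, -12]
  [-20, 0, -20, -21]
  [0, -1, 0, -1]
  [-19, -2, -19, 0]
D(4):
  [0, -12, -11, -12]
  [-20, 0, -20, -21]
  [0, -1, 0, -1]
  [-19, -2, -19, 0]
Answer: T*[1][3] = -21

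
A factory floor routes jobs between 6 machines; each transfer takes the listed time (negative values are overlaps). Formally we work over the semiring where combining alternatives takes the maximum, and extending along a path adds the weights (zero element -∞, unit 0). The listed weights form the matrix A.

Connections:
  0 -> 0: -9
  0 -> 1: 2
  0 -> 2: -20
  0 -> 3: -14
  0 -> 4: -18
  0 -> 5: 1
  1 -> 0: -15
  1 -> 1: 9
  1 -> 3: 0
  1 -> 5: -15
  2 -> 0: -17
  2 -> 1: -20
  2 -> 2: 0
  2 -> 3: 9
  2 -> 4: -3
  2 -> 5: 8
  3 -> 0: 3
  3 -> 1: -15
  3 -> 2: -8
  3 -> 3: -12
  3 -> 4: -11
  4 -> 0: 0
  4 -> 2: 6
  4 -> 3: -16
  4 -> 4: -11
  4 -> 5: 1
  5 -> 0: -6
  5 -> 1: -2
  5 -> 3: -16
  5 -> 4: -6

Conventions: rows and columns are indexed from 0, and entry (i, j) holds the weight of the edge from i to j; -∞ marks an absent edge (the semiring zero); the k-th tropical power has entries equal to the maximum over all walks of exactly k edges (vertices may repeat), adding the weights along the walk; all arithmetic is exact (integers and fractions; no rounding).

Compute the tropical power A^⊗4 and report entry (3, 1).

A^⊗2:
  [-5, 11, -12, 2, -5, -8]
  [3, 18, -8, 9, -11, -6]
  [12, 6, 3, 9, 2, 8]
  [-6, 5, -5, 1, -11, 4]
  [-5, 2, 6, 15, 3, 14]
  [-6, 7, 0, -2, -17, -5]
A^⊗3:
  [5, 20, 1, 11, -9, -4]
  [12, 27, 1, 18, -2, 4]
  [12, 15, 8, 12, 2, 13]
  [4, 14, -5, 5, -2, 3]
  [18, 12, 9, 15, 8, 14]
  [1, 16, 0, 9, -3, 8]
A^⊗4:
  [14, 29, 3, 20, 0, 9]
  [21, 36, 10, 27, 7, 13]
  [15, 24, 8, 17, 7, 16]
  [8, 23, 4, 14, -3, 5]
  [18, 21, 14, 18, 8, 19]
  [12, 25, 3, 16, 2, 8]
Key observation: the optimum is the walk 3->0->1->1->1, with weight 3 + 2 + 9 + 9 = 23.
Optimal value attained by: walk 3->0->1->1->1.
Answer: (A^⊗4)[3][1] = 23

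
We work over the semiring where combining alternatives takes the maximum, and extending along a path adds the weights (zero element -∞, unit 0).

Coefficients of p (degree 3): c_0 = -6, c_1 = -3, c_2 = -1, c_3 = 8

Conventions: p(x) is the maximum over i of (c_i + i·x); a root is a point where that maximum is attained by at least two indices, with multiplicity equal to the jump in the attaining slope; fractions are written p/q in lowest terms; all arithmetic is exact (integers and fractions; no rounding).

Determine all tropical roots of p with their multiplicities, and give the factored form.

hull edge (i=0, c=-6) to (i=3, c=8): slope 14/3, span 3
Factored form: p(x) = 8 ⊗ (x ⊕ (-14/3)) ⊗ (x ⊕ (-14/3)) ⊗ (x ⊕ (-14/3))
Answer: roots = -14/3 (mult 3)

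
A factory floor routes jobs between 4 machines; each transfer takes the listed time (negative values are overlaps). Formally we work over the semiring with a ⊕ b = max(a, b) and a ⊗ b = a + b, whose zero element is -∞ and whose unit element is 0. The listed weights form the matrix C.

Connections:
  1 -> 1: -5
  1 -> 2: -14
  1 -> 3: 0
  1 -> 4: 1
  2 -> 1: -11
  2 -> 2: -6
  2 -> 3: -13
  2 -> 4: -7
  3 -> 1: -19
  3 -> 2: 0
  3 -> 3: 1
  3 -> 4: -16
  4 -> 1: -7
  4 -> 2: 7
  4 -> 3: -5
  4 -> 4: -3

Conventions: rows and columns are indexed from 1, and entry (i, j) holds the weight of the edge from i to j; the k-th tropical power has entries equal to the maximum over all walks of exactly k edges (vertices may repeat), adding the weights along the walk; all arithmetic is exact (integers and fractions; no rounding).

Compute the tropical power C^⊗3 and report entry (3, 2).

C^⊗2:
  [-6, 8, 1, -2]
  [-14, 0, -11, -10]
  [-11, 1, 2, -7]
  [-4, 4, -4, 0]
C^⊗3:
  [-3, 5, 2, 1]
  [-11, -3, -10, -7]
  [-10, 2, 3, -6]
  [-7, 7, -3, -3]
Key observation: the optimum is the walk 3->3->3->2, with weight 1 + 1 + 0 = 2.
Optimal value attained by: walk 3->3->3->2.
Answer: (C^⊗3)[3][2] = 2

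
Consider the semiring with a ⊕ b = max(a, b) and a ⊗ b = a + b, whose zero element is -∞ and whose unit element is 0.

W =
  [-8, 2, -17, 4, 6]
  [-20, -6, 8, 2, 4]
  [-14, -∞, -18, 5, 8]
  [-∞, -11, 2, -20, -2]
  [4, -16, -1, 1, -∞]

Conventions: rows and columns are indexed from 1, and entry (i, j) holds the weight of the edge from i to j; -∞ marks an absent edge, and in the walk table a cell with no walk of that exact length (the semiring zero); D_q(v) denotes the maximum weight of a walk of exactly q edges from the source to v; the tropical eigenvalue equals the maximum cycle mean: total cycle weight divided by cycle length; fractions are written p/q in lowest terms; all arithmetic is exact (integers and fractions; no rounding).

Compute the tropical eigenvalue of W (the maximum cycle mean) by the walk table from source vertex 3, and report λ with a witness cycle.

q=0: [-∞, -∞, 0, -∞, -∞]
q=1: [-14, -∞, -18, 5, 8]
q=2: [12, -6, 7, 9, 3]
q=3: [7, 14, 11, 16, 18]
q=4: [22, 9, 22, 19, 19]
q=5: [23, 24, 21, 27, 30]
Optimal cycle mean attained by: cycle 1->2->3->5->1, total 2 + 8 + 8 + 4, length 4.
Answer: λ = 11/2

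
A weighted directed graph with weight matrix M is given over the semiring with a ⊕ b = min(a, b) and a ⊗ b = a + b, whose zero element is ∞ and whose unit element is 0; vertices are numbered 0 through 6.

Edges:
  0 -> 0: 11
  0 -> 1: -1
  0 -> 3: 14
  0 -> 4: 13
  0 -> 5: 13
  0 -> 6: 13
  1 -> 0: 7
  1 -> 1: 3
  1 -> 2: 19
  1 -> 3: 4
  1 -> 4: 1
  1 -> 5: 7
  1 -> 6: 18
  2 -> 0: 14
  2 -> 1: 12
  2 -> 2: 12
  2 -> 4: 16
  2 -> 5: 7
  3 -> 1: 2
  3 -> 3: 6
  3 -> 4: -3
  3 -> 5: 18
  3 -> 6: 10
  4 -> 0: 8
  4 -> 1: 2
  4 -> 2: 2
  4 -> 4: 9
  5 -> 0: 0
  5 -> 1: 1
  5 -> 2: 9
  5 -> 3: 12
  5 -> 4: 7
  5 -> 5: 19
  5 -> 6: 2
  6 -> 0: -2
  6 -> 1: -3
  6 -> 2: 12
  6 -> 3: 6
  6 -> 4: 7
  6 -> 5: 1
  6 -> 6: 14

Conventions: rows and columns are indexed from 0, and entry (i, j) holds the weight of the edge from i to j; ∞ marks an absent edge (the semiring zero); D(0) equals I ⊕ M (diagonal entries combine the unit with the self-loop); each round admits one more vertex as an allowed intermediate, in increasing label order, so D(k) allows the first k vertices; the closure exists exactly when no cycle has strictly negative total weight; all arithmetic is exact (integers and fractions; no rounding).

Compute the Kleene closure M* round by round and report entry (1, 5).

D(0):
  [0, -1, ∞, 14, 13, 13, 13]
  [7, 0, 19, 4, 1, 7, 18]
  [14, 12, 0, ∞, 16, 7, ∞]
  [∞, 2, ∞, 0, -3, 18, 10]
  [8, 2, 2, ∞, 0, ∞, ∞]
  [0, 1, 9, 12, 7, 0, 2]
  [-2, -3, 12, 6, 7, 1, 0]
D(1):
  [0, -1, ∞, 14, 13, 13, 13]
  [7, 0, 19, 4, 1, 7, 18]
  [14, 12, 0, 28, 16, 7, 27]
  [∞, 2, ∞, 0, -3, 18, 10]
  [8, 2, 2, 22, 0, 21, 21]
  [0, -1, 9, 12, 7, 0, 2]
  [-2, -3, 12, 6, 7, 1, 0]
D(2):
  [0, -1, 18, 3, 0, 6, 13]
  [7, 0, 19, 4, 1, 7, 18]
  [14, 12, 0, 16, 13, 7, 27]
  [9, 2, 21, 0, -3, 9, 10]
  [8, 2, 2, 6, 0, 9, 20]
  [0, -1, 9, 3, 0, 0, 2]
  [-2, -3, 12, 1, -2, 1, 0]
D(3):
  [0, -1, 18, 3, 0, 6, 13]
  [7, 0, 19, 4, 1, 7, 18]
  [14, 12, 0, 16, 13, 7, 27]
  [9, 2, 21, 0, -3, 9, 10]
  [8, 2, 2, 6, 0, 9, 20]
  [0, -1, 9, 3, 0, 0, 2]
  [-2, -3, 12, 1, -2, 1, 0]
D(4):
  [0, -1, 18, 3, 0, 6, 13]
  [7, 0, 19, 4, 1, 7, 14]
  [14, 12, 0, 16, 13, 7, 26]
  [9, 2, 21, 0, -3, 9, 10]
  [8, 2, 2, 6, 0, 9, 16]
  [0, -1, 9, 3, 0, 0, 2]
  [-2, -3, 12, 1, -2, 1, 0]
D(5):
  [0, -1, 2, 3, 0, 6, 13]
  [7, 0, 3, 4, 1, 7, 14]
  [14, 12, 0, 16, 13, 7, 26]
  [5, -1, -1, 0, -3, 6, 10]
  [8, 2, 2, 6, 0, 9, 16]
  [0, -1, 2, 3, 0, 0, 2]
  [-2, -3, 0, 1, -2, 1, 0]
D(6):
  [0, -1, 2, 3, 0, 6, 8]
  [7, 0, 3, 4, 1, 7, 9]
  [7, 6, 0, 10, 7, 7, 9]
  [5, -1, -1, 0, -3, 6, 8]
  [8, 2, 2, 6, 0, 9, 11]
  [0, -1, 2, 3, 0, 0, 2]
  [-2, -3, 0, 1, -2, 1, 0]
D(7):
  [0, -1, 2, 3, 0, 6, 8]
  [7, 0, 3, 4, 1, 7, 9]
  [7, 6, 0, 10, 7, 7, 9]
  [5, -1, -1, 0, -3, 6, 8]
  [8, 2, 2, 6, 0, 9, 11]
  [0, -1, 2, 3, 0, 0, 2]
  [-2, -3, 0, 1, -2, 1, 0]
Answer: M*[1][5] = 7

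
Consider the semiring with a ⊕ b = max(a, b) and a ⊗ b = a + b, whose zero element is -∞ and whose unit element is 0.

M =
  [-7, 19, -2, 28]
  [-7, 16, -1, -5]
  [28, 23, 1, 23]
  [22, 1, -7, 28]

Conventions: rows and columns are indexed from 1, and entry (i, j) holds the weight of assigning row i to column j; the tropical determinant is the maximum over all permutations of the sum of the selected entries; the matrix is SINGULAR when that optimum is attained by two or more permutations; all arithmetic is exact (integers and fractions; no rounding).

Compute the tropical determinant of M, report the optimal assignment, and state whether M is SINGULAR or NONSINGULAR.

σ = (1, 2, 3, 4): (-7) + 16 + 1 + 28 = 38
σ = (1, 2, 4, 3): (-7) + 16 + 23 + (-7) = 25
σ = (1, 3, 2, 4): (-7) + (-1) + 23 + 28 = 43
σ = (1, 3, 4, 2): (-7) + (-1) + 23 + 1 = 16
σ = (1, 4, 2, 3): (-7) + (-5) + 23 + (-7) = 4
σ = (1, 4, 3, 2): (-7) + (-5) + 1 + 1 = -10
σ = (2, 1, 3, 4): 19 + (-7) + 1 + 28 = 41
σ = (2, 1, 4, 3): 19 + (-7) + 23 + (-7) = 28
σ = (2, 3, 1, 4): 19 + (-1) + 28 + 28 = 74
σ = (2, 3, 4, 1): 19 + (-1) + 23 + 22 = 63
σ = (2, 4, 1, 3): 19 + (-5) + 28 + (-7) = 35
σ = (2, 4, 3, 1): 19 + (-5) + 1 + 22 = 37
σ = (3, 1, 2, 4): (-2) + (-7) + 23 + 28 = 42
σ = (3, 1, 4, 2): (-2) + (-7) + 23 + 1 = 15
σ = (3, 2, 1, 4): (-2) + 16 + 28 + 28 = 70
σ = (3, 2, 4, 1): (-2) + 16 + 23 + 22 = 59
σ = (3, 4, 1, 2): (-2) + (-5) + 28 + 1 = 22
σ = (3, 4, 2, 1): (-2) + (-5) + 23 + 22 = 38
σ = (4, 1, 2, 3): 28 + (-7) + 23 + (-7) = 37
σ = (4, 1, 3, 2): 28 + (-7) + 1 + 1 = 23
σ = (4, 2, 1, 3): 28 + 16 + 28 + (-7) = 65
σ = (4, 2, 3, 1): 28 + 16 + 1 + 22 = 67
σ = (4, 3, 1, 2): 28 + (-1) + 28 + 1 = 56
σ = (4, 3, 2, 1): 28 + (-1) + 23 + 22 = 72
Optimal value attained by: σ = (2, 3, 1, 4).
Answer: det⊕(M) = 74; verdict: NONSINGULAR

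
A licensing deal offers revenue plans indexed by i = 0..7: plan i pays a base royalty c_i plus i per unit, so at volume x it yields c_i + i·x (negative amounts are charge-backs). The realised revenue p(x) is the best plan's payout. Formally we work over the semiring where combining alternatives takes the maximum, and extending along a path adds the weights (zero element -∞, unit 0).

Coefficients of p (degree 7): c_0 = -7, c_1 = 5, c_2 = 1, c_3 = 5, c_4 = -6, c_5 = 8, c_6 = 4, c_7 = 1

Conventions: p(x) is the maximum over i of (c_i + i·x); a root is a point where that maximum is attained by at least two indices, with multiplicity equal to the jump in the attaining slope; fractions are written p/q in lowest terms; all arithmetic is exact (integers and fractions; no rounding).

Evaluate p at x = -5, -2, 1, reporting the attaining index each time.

p(-5) = max(-7+0·(-5)=-7, 5+1·(-5)=0, 1+2·(-5)=-9, 5+3·(-5)=-10, -6+4·(-5)=-26, 8+5·(-5)=-17, 4+6·(-5)=-26, 1+7·(-5)=-34) = 0 (attained by i=1)
p(-2) = max(-7+0·(-2)=-7, 5+1·(-2)=3, 1+2·(-2)=-3, 5+3·(-2)=-1, -6+4·(-2)=-14, 8+5·(-2)=-2, 4+6·(-2)=-8, 1+7·(-2)=-13) = 3 (attained by i=1)
p(1) = max(-7+0·1=-7, 5+1·1=6, 1+2·1=3, 5+3·1=8, -6+4·1=-2, 8+5·1=13, 4+6·1=10, 1+7·1=8) = 13 (attained by i=5)
Answer: p(-5) = 0; p(-2) = 3; p(1) = 13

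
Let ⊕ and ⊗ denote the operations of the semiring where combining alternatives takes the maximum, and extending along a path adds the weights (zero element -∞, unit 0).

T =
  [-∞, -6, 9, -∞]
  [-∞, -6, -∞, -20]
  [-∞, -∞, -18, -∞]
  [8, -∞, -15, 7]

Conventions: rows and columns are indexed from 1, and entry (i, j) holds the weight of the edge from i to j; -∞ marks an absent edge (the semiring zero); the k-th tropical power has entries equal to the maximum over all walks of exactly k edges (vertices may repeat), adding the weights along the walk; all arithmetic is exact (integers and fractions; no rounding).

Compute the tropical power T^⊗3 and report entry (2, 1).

T^⊗2:
  [-∞, -12, -9, -26]
  [-12, -12, -35, -13]
  [-∞, -∞, -36, -∞]
  [15, 2, 17, 14]
T^⊗3:
  [-18, -18, -27, -19]
  [-5, -18, -3, -6]
  [-∞, -∞, -54, -∞]
  [22, 9, 24, 21]
Key observation: the optimum is the walk 2->4->4->1, with weight (-20) + 7 + 8 = -5.
Optimal value attained by: walk 2->4->4->1.
Answer: (T^⊗3)[2][1] = -5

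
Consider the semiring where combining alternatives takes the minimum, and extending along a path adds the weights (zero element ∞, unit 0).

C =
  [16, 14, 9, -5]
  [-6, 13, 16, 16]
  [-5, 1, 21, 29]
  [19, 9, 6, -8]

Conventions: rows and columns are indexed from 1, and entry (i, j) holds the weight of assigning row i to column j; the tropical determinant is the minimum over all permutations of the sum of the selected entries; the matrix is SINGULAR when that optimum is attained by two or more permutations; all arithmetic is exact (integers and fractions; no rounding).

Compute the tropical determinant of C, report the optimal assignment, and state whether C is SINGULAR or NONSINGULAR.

σ = (1, 2, 3, 4): 16 + 13 + 21 + (-8) = 42
σ = (1, 2, 4, 3): 16 + 13 + 29 + 6 = 64
σ = (1, 3, 2, 4): 16 + 16 + 1 + (-8) = 25
σ = (1, 3, 4, 2): 16 + 16 + 29 + 9 = 70
σ = (1, 4, 2, 3): 16 + 16 + 1 + 6 = 39
σ = (1, 4, 3, 2): 16 + 16 + 21 + 9 = 62
σ = (2, 1, 3, 4): 14 + (-6) + 21 + (-8) = 21
σ = (2, 1, 4, 3): 14 + (-6) + 29 + 6 = 43
σ = (2, 3, 1, 4): 14 + 16 + (-5) + (-8) = 17
σ = (2, 3, 4, 1): 14 + 16 + 29 + 19 = 78
σ = (2, 4, 1, 3): 14 + 16 + (-5) + 6 = 31
σ = (2, 4, 3, 1): 14 + 16 + 21 + 19 = 70
σ = (3, 1, 2, 4): 9 + (-6) + 1 + (-8) = -4
σ = (3, 1, 4, 2): 9 + (-6) + 29 + 9 = 41
σ = (3, 2, 1, 4): 9 + 13 + (-5) + (-8) = 9
σ = (3, 2, 4, 1): 9 + 13 + 29 + 19 = 70
σ = (3, 4, 1, 2): 9 + 16 + (-5) + 9 = 29
σ = (3, 4, 2, 1): 9 + 16 + 1 + 19 = 45
σ = (4, 1, 2, 3): (-5) + (-6) + 1 + 6 = -4
σ = (4, 1, 3, 2): (-5) + (-6) + 21 + 9 = 19
σ = (4, 2, 1, 3): (-5) + 13 + (-5) + 6 = 9
σ = (4, 2, 3, 1): (-5) + 13 + 21 + 19 = 48
σ = (4, 3, 1, 2): (-5) + 16 + (-5) + 9 = 15
σ = (4, 3, 2, 1): (-5) + 16 + 1 + 19 = 31
Optimal value attained by: σ = (3, 1, 2, 4).
Answer: det⊕(C) = -4; verdict: SINGULAR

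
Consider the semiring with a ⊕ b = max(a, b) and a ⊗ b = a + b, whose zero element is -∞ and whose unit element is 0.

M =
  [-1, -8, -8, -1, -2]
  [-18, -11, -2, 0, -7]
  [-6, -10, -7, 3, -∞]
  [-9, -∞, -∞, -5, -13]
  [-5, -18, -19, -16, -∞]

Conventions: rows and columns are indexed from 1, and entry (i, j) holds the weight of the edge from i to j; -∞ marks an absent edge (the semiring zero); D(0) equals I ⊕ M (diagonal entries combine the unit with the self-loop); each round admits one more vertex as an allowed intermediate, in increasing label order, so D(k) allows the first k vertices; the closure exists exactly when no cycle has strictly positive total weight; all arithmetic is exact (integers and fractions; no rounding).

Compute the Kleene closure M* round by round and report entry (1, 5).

D(0):
  [0, -8, -8, -1, -2]
  [-18, 0, -2, 0, -7]
  [-6, -10, 0, 3, -∞]
  [-9, -∞, -∞, 0, -13]
  [-5, -18, -19, -16, 0]
D(1):
  [0, -8, -8, -1, -2]
  [-18, 0, -2, 0, -7]
  [-6, -10, 0, 3, -8]
  [-9, -17, -17, 0, -11]
  [-5, -13, -13, -6, 0]
D(2):
  [0, -8, -8, -1, -2]
  [-18, 0, -2, 0, -7]
  [-6, -10, 0, 3, -8]
  [-9, -17, -17, 0, -11]
  [-5, -13, -13, -6, 0]
D(3):
  [0, -8, -8, -1, -2]
  [-8, 0, -2, 1, -7]
  [-6, -10, 0, 3, -8]
  [-9, -17, -17, 0, -11]
  [-5, -13, -13, -6, 0]
D(4):
  [0, -8, -8, -1, -2]
  [-8, 0, -2, 1, -7]
  [-6, -10, 0, 3, -8]
  [-9, -17, -17, 0, -11]
  [-5, -13, -13, -6, 0]
D(5):
  [0, -8, -8, -1, -2]
  [-8, 0, -2, 1, -7]
  [-6, -10, 0, 3, -8]
  [-9, -17, -17, 0, -11]
  [-5, -13, -13, -6, 0]
Answer: M*[1][5] = -2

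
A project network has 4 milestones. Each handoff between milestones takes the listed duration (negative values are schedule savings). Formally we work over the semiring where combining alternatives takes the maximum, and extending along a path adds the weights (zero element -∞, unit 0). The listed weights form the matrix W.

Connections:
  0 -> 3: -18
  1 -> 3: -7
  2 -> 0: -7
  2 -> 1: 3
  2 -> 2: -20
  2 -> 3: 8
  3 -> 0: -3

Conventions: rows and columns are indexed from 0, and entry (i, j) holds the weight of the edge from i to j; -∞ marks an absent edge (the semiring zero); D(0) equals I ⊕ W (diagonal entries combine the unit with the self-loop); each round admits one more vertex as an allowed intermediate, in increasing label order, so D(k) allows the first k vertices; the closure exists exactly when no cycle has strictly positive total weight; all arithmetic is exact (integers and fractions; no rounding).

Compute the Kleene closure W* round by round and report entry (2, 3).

D(0):
  [0, -∞, -∞, -18]
  [-∞, 0, -∞, -7]
  [-7, 3, 0, 8]
  [-3, -∞, -∞, 0]
D(1):
  [0, -∞, -∞, -18]
  [-∞, 0, -∞, -7]
  [-7, 3, 0, 8]
  [-3, -∞, -∞, 0]
D(2):
  [0, -∞, -∞, -18]
  [-∞, 0, -∞, -7]
  [-7, 3, 0, 8]
  [-3, -∞, -∞, 0]
D(3):
  [0, -∞, -∞, -18]
  [-∞, 0, -∞, -7]
  [-7, 3, 0, 8]
  [-3, -∞, -∞, 0]
D(4):
  [0, -∞, -∞, -18]
  [-10, 0, -∞, -7]
  [5, 3, 0, 8]
  [-3, -∞, -∞, 0]
Answer: W*[2][3] = 8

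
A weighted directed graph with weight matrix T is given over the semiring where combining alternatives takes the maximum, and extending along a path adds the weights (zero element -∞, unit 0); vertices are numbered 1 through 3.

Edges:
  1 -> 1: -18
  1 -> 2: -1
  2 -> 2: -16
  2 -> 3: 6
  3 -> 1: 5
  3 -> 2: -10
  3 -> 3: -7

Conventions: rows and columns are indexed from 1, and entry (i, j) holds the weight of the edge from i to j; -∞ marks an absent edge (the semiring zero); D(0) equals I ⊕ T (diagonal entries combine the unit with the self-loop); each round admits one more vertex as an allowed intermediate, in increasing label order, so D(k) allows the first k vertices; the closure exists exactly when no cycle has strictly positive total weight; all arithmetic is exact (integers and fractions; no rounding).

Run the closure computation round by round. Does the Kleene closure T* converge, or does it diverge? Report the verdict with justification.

D(0):
  [0, -1, -∞]
  [-∞, 0, 6]
  [5, -10, 0]
D(1):
  [0, -1, -∞]
  [-∞, 0, 6]
  [5, 4, 0]
Detection: at round 2, diagonal entry (3, 3) turns strictly positive.
Key observation: the cycle 3->1->2->3 has total weight 5 + (-1) + 6, which is strictly positive.
Answer: DIVERGES — positive cycle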